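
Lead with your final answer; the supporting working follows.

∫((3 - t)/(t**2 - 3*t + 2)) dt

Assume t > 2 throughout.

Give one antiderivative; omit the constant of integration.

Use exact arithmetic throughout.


The answer is log(t - 2) - 2*log(t - 1).
Step 1. Decompose ∫((3 - t)/(t**2 - 3*t + 2)) dt by partial fractions, (3 - t)/(t**2 - 3*t + 2) = -2/(t - 1) + 1/(t - 2): now ∫(1/(t - 2)) dt + ∫(-2/(t - 1)) dt.
Step 2. Evaluate the standard form [assuming t > 1]: now -2*log(t - 1) + ∫(1/(t - 2)) dt.
Step 3. Evaluate the standard form [assuming t > 2]: now log(t - 2) - 2*log(t - 1).
Answer: log(t - 2) - 2*log(t - 1).


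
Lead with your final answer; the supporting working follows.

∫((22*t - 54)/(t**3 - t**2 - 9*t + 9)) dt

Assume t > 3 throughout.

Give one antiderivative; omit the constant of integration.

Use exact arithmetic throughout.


The answer is log(t - 3) + 4*log(t - 1) - 5*log(t + 3).
Step 1. Decompose ∫((22*t - 54)/(t**3 - t**2 - 9*t + 9)) dt by partial fractions, (22*t - 54)/(t**3 - t**2 - 9*t + 9) = -5/(t + 3) + 4/(t - 1) + 1/(t - 3): now ∫(1/(t - 3)) dt + ∫(4/(t - 1)) dt + ∫(-5/(t + 3)) dt.
Step 2. Evaluate the standard form [assuming t > 3]: now log(t - 3) + ∫(4/(t - 1)) dt + ∫(-5/(t + 3)) dt.
Step 3. Evaluate the standard form [assuming t > 1]: now log(t - 3) + 4*log(t - 1) + ∫(-5/(t + 3)) dt.
Step 4. Evaluate the standard form [assuming t > -3]: now log(t - 3) + 4*log(t - 1) - 5*log(t + 3).
Answer: log(t - 3) + 4*log(t - 1) - 5*log(t + 3).


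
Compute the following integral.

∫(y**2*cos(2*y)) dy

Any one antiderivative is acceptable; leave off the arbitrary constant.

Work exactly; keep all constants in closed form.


Answer: y**2*sin(2*y)/2 + y*cos(2*y)/2 - sin(2*y)/4.


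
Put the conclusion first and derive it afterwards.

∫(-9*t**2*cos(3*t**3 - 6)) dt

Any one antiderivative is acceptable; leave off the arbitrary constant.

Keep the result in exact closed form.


The answer is -sin(3*t**3 - 6).
Step 1. Substitute u = t**3 - 2, turning ∫(-9*t**2*cos(3*t**3 - 6)) dt into ∫(-3*cos(3*u)) du: now ∫(-3*cos(3*u)) du.
Step 2. Evaluate the standard form: now -sin(3*u).
Step 3. Substitute back u = t**3 - 2: now -sin(3*t**3 - 6).
Answer: -sin(3*t**3 - 6).


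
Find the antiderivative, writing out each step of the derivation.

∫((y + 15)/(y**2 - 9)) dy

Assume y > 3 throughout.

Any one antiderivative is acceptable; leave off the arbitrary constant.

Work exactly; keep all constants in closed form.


Step 1. Decompose ∫((y + 15)/(y**2 - 9)) dy by partial fractions, (y + 15)/(y**2 - 9) = -2/(y + 3) + 3/(y - 3): now ∫(3/(y - 3)) dy + ∫(-2/(y + 3)) dy.
Step 2. Evaluate the standard form [assuming y > -3]: now -2*log(y + 3) + ∫(3/(y - 3)) dy.
Step 3. Evaluate the standard form [assuming y > 3]: now 3*log(y - 3) - 2*log(y + 3).
Answer: 3*log(y - 3) - 2*log(y + 3).


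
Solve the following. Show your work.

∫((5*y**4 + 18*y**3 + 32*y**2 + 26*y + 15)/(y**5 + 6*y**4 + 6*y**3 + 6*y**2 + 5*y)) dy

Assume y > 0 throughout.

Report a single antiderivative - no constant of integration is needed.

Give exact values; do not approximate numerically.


Step 1. Decompose ∫((5*y**4 + 18*y**3 + 32*y**2 + 26*y + 15)/(y**5 + 6*y**4 + 6*y**3 + 6*y**2 + 5*y)) dy by partial fractions, (5*y**4 + 18*y**3 + 32*y**2 + 26*y + 15)/(y**5 + 6*y**4 + 6*y**3 + 6*y**2 + 5*y) = 2/(y**2 + 1) + 3/(y + 5) - 1/(y + 1) + 3/y: now ∫(3/y) dy + ∫(-1/(y + 1)) dy + ∫(3/(y + 5)) dy + ∫(2/(y**2 + 1)) dy.
Step 2. Evaluate the standard form [assuming y > 0]: now 3*log(y) + ∫(-1/(y + 1)) dy + ∫(3/(y + 5)) dy + ∫(2/(y**2 + 1)) dy.
Step 3. Evaluate the standard form [assuming y > -5]: now 3*log(y) + 3*log(y + 5) + ∫(-1/(y + 1)) dy + ∫(2/(y**2 + 1)) dy.
Step 4. Evaluate the standard form [assuming y > -1]: now 3*log(y) - log(y + 1) + 3*log(y + 5) + ∫(2/(y**2 + 1)) dy.
Step 5. Evaluate the standard form: now 3*log(y) - log(y + 1) + 3*log(y + 5) + 2*atan(y).
Answer: 3*log(y) - log(y + 1) + 3*log(y + 5) + 2*atan(y).


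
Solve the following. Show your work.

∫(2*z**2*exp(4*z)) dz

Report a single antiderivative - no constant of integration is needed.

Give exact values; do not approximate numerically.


Step 1. Integrate ∫(2*z**2*exp(4*z)) dz by parts with u = z**2, dv = (2*exp(4*z)) dz, so v = exp(4*z)/2: now z**2*exp(4*z)/2 + ∫(-z*exp(4*z)) dz.
Step 2. Integrate ∫(-z*exp(4*z)) dz by parts with u = z, dv = (-exp(4*z)) dz, so v = -exp(4*z)/4: now z**2*exp(4*z)/2 - z*exp(4*z)/4 + ∫(exp(4*z)/4) dz.
Step 3. Evaluate the standard form: now z**2*exp(4*z)/2 - z*exp(4*z)/4 + exp(4*z)/16.
Answer: z**2*exp(4*z)/2 - z*exp(4*z)/4 + exp(4*z)/16.


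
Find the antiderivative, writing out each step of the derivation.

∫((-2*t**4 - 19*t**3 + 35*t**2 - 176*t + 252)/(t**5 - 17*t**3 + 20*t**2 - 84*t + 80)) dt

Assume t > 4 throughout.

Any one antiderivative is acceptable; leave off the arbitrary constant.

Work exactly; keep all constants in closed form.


Step 1. Decompose ∫((-2*t**4 - 19*t**3 + 35*t**2 - 176*t + 252)/(t**5 - 17*t**3 + 20*t**2 - 84*t + 80)) dt by partial fractions, (-2*t**4 - 19*t**3 + 35*t**2 - 176*t + 252)/(t**5 - 17*t**3 + 20*t**2 - 84*t + 80) = 4/(t**2 + 4) + 2/(t + 5) - 1/(t - 1) - 3/(t - 4): now ∫(-3/(t - 4)) dt + ∫(-1/(t - 1)) dt + ∫(2/(t + 5)) dt + ∫(4/(t**2 + 4)) dt.
Step 2. Evaluate the standard form [assuming t > 1]: now -log(t - 1) + ∫(-3/(t - 4)) dt + ∫(2/(t + 5)) dt + ∫(4/(t**2 + 4)) dt.
Step 3. Evaluate the standard form [assuming t > -5]: now -log(t - 1) + 2*log(t + 5) + ∫(-3/(t - 4)) dt + ∫(4/(t**2 + 4)) dt.
Step 4. Evaluate the standard form [assuming t > 4]: now -3*log(t - 4) - log(t - 1) + 2*log(t + 5) + ∫(4/(t**2 + 4)) dt.
Step 5. Evaluate the standard form: now -3*log(t - 4) - log(t - 1) + 2*log(t + 5) + 2*atan(t/2).
Answer: -3*log(t - 4) - log(t - 1) + 2*log(t + 5) + 2*atan(t/2).


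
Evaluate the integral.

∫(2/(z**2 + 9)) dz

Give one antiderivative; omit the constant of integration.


Answer: 2*atan(z/3)/3.


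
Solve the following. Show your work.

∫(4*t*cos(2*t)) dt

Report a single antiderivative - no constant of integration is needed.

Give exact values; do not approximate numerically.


Step 1. Integrate ∫(4*t*cos(2*t)) dt by parts with u = t, dv = (4*cos(2*t)) dt, so v = 2*sin(2*t): now 2*t*sin(2*t) + ∫(-2*sin(2*t)) dt.
Step 2. Evaluate the standard form: now 2*t*sin(2*t) + cos(2*t).
Answer: 2*t*sin(2*t) + cos(2*t).


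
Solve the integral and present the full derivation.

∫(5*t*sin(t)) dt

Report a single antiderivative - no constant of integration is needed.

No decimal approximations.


Step 1. Integrate ∫(5*t*sin(t)) dt by parts with u = t, dv = (5*sin(t)) dt, so v = -5*cos(t): now -5*t*cos(t) + ∫(5*cos(t)) dt.
Step 2. Evaluate the standard form: now -5*t*cos(t) + 5*sin(t).
Answer: -5*t*cos(t) + 5*sin(t).


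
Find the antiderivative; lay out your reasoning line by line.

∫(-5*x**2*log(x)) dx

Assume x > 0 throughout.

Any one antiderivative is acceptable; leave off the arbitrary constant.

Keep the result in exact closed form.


Step 1. Integrate ∫(-5*x**2*log(x)) dx by parts with u = log(x), dv = (-5*x**2) dx, so v = -5*x**3/3 [assuming x > 0]: now -5*x**3*log(x)/3 + ∫(5*x**2/3) dx.
Step 2. Evaluate the standard form: now -5*x**3*log(x)/3 + 5*x**3/9.
Answer: -5*x**3*log(x)/3 + 5*x**3/9.


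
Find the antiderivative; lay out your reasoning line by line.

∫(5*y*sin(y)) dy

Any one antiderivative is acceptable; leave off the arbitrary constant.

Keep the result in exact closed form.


Step 1. Integrate ∫(5*y*sin(y)) dy by parts with u = y, dv = (5*sin(y)) dy, so v = -5*cos(y): now -5*y*cos(y) + ∫(5*cos(y)) dy.
Step 2. Evaluate the standard form: now -5*y*cos(y) + 5*sin(y).
Answer: -5*y*cos(y) + 5*sin(y).


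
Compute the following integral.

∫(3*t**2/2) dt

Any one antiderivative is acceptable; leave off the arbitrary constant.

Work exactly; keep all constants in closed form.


Answer: t**3/2.


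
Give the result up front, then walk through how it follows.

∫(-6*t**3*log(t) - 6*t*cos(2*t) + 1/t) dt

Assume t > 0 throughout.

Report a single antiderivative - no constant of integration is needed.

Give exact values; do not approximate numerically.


The answer is -3*t**4*log(t)/2 + 3*t**4/8 - 3*t*sin(2*t) + log(t) - 3*cos(2*t)/2.
Step 1. Rewrite: now ∫(1/t) dt + ∫(-6*t*cos(2*t)) dt + ∫(-6*t**3*log(t)) dt.
Step 2. Integrate ∫(-6*t*cos(2*t)) dt by parts with u = t, dv = (-6*cos(2*t)) dt, so v = -3*sin(2*t): now -3*t*sin(2*t) + ∫(1/t) dt + ∫(-6*t**3*log(t)) dt + ∫(3*sin(2*t)) dt.
Step 3. Evaluate the standard form: now -3*t*sin(2*t) - 3*cos(2*t)/2 + ∫(1/t) dt + ∫(-6*t**3*log(t)) dt.
Step 4. Evaluate the standard form [assuming t > 0]: now -3*t*sin(2*t) + log(t) - 3*cos(2*t)/2 + ∫(-6*t**3*log(t)) dt.
Step 5. Integrate ∫(-6*t**3*log(t)) dt by parts with u = log(t), dv = (-6*t**3) dt, so v = -3*t**4/2 [assuming t > 0]: now -3*t**4*log(t)/2 - 3*t*sin(2*t) + log(t) - 3*cos(2*t)/2 + ∫(3*t**3/2) dt.
Step 6. Evaluate the standard form: now -3*t**4*log(t)/2 + 3*t**4/8 - 3*t*sin(2*t) + log(t) - 3*cos(2*t)/2.
Answer: -3*t**4*log(t)/2 + 3*t**4/8 - 3*t*sin(2*t) + log(t) - 3*cos(2*t)/2.


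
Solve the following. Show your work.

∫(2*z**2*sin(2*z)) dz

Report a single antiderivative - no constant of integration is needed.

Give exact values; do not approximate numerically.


Step 1. Integrate ∫(2*z**2*sin(2*z)) dz by parts with u = z**2, dv = (2*sin(2*z)) dz, so v = -cos(2*z): now -z**2*cos(2*z) + ∫(2*z*cos(2*z)) dz.
Step 2. Integrate ∫(2*z*cos(2*z)) dz by parts with u = z, dv = (2*cos(2*z)) dz, so v = sin(2*z): now -z**2*cos(2*z) + z*sin(2*z) + ∫(-sin(2*z)) dz.
Step 3. Evaluate the standard form: now -z**2*cos(2*z) + z*sin(2*z) + cos(2*z)/2.
Answer: -z**2*cos(2*z) + z*sin(2*z) + cos(2*z)/2.


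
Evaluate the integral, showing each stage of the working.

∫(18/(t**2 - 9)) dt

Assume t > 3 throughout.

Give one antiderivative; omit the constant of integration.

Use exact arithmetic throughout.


Step 1. Decompose ∫(18/(t**2 - 9)) dt by partial fractions, 18/(t**2 - 9) = -3/(t + 3) + 3/(t - 3): now ∫(3/(t - 3)) dt + ∫(-3/(t + 3)) dt.
Step 2. Evaluate the standard form [assuming t > 3]: now 3*log(t - 3) + ∫(-3/(t + 3)) dt.
Step 3. Evaluate the standard form [assuming t > -3]: now 3*log(t - 3) - 3*log(t + 3).
Answer: 3*log(t - 3) - 3*log(t + 3).


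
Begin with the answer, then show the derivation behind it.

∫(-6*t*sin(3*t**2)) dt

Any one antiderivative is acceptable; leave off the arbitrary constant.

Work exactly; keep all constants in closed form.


The answer is cos(3*t**2).
Step 1. Substitute u = t**2, turning ∫(-6*t*sin(3*t**2)) dt into ∫(-3*sin(3*u)) du: now ∫(-3*sin(3*u)) du.
Step 2. Evaluate the standard form: now cos(3*u).
Step 3. Substitute back u = t**2: now cos(3*t**2).
Answer: cos(3*t**2).


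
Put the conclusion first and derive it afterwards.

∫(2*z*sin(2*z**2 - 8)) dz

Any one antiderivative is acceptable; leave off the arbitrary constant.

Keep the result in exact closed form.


The answer is -cos(2*z**2 - 8)/2.
Step 1. Substitute u = z**2 - 4, turning ∫(2*z*sin(2*z**2 - 8)) dz into ∫(sin(2*u)) du: now ∫(sin(2*u)) du.
Step 2. Evaluate the standard form: now -cos(2*u)/2.
Step 3. Substitute back u = z**2 - 4: now -cos(2*z**2 - 8)/2.
Answer: -cos(2*z**2 - 8)/2.


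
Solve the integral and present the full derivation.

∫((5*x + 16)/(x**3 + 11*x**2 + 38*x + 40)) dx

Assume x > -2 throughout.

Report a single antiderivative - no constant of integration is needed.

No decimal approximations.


Step 1. Decompose ∫((5*x + 16)/(x**3 + 11*x**2 + 38*x + 40)) dx by partial fractions, (5*x + 16)/(x**3 + 11*x**2 + 38*x + 40) = -3/(x + 5) + 2/(x + 4) + 1/(x + 2): now ∫(1/(x + 2)) dx + ∫(2/(x + 4)) dx + ∫(-3/(x + 5)) dx.
Step 2. Evaluate the standard form [assuming x > -5]: now -3*log(x + 5) + ∫(1/(x + 2)) dx + ∫(2/(x + 4)) dx.
Step 3. Evaluate the standard form [assuming x > -4]: now 2*log(x + 4) - 3*log(x + 5) + ∫(1/(x + 2)) dx.
Step 4. Evaluate the standard form [assuming x > -2]: now log(x + 2) + 2*log(x + 4) - 3*log(x + 5).
Answer: log(x + 2) + 2*log(x + 4) - 3*log(x + 5).


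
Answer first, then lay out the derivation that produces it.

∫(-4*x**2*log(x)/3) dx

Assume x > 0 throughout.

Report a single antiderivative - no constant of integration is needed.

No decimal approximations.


The answer is -4*x**3*log(x)/9 + 4*x**3/27.
Step 1. Integrate ∫(-4*x**2*log(x)/3) dx by parts with u = log(x), dv = (-4*x**2/3) dx, so v = -4*x**3/9 [assuming x > 0]: now -4*x**3*log(x)/9 + ∫(4*x**2/9) dx.
Step 2. Evaluate the standard form: now -4*x**3*log(x)/9 + 4*x**3/27.
Answer: -4*x**3*log(x)/9 + 4*x**3/27.


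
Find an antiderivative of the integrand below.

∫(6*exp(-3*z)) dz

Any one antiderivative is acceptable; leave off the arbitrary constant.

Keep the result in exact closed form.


Answer: -2*exp(-3*z).


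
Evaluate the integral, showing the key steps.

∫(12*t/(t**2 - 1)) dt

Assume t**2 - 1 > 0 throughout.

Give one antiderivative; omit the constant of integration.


Step 1. Substitute u = t**2 - 1, turning ∫(12*t/(t**2 - 1)) dt into ∫(6/u) du: now ∫(6/u) du.
Step 2. Evaluate the standard form [assuming u > 0]: now 6*log(u).
Step 3. Substitute back u = t**2 - 1: now 6*log(t**2 - 1).
Answer: 6*log(t**2 - 1).


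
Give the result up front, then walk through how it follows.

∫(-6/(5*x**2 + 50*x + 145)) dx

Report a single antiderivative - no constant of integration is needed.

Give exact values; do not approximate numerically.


The answer is -3*atan(x/2 + 5/2)/5.
Step 1. Substitute u = x + 5, turning ∫(-6/(5*x**2 + 50*x + 145)) dx into ∫(-6/(5*(u**2 + 4))) du: now ∫(-6/(5*(u**2 + 4))) du.
Step 2. Evaluate the standard form: now -3*atan(u/2)/5.
Step 3. Substitute back u = x + 5: now -3*atan(x/2 + 5/2)/5.
Answer: -3*atan(x/2 + 5/2)/5.


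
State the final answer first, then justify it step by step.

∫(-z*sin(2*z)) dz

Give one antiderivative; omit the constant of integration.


The answer is z*cos(2*z)/2 - sin(2*z)/4.
Step 1. Integrate ∫(-z*sin(2*z)) dz by parts with u = z, dv = (-sin(2*z)) dz, so v = cos(2*z)/2: now z*cos(2*z)/2 + ∫(-cos(2*z)/2) dz.
Step 2. Evaluate the standard form: now z*cos(2*z)/2 - sin(2*z)/4.
Answer: z*cos(2*z)/2 - sin(2*z)/4.


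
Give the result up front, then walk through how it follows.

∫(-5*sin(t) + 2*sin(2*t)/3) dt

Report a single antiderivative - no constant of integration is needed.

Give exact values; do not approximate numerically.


The answer is 5*cos(t) - cos(2*t)/3.
Step 1. Rewrite: now ∫(-5*sin(t)) dt + ∫(2*sin(2*t)/3) dt.
Step 2. Evaluate the standard form: now 5*cos(t) + ∫(2*sin(2*t)/3) dt.
Step 3. Evaluate the standard form: now 5*cos(t) - cos(2*t)/3.
Answer: 5*cos(t) - cos(2*t)/3.


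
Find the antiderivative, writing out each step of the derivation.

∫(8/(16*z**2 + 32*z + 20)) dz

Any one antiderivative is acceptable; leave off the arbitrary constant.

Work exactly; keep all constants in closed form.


Step 1. Substitute u = 4*z + 4, turning ∫(8/(16*z**2 + 32*z + 20)) dz into ∫(2/(u**2 + 4)) du: now ∫(2/(u**2 + 4)) du.
Step 2. Evaluate the standard form: now atan(u/2).
Step 3. Substitute back u = 4*z + 4: now atan(2*z + 2).
Answer: atan(2*z + 2).


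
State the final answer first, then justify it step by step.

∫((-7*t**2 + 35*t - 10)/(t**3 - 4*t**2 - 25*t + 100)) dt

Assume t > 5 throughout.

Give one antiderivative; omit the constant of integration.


The answer is -log(t - 5) - 2*log(t - 4) - 4*log(t + 5).
Step 1. Decompose ∫((-7*t**2 + 35*t - 10)/(t**3 - 4*t**2 - 25*t + 100)) dt by partial fractions, (-7*t**2 + 35*t - 10)/(t**3 - 4*t**2 - 25*t + 100) = -4/(t + 5) - 2/(t - 4) - 1/(t - 5): now ∫(-1/(t - 5)) dt + ∫(-2/(t - 4)) dt + ∫(-4/(t + 5)) dt.
Step 2. Evaluate the standard form [assuming t > -5]: now -4*log(t + 5) + ∫(-1/(t - 5)) dt + ∫(-2/(t - 4)) dt.
Step 3. Evaluate the standard form [assuming t > 5]: now -log(t - 5) - 4*log(t + 5) + ∫(-2/(t - 4)) dt.
Step 4. Evaluate the standard form [assuming t > 4]: now -log(t - 5) - 2*log(t - 4) - 4*log(t + 5).
Answer: -log(t - 5) - 2*log(t - 4) - 4*log(t + 5).


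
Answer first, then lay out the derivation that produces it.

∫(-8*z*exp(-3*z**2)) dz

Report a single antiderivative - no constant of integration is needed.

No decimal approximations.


The answer is 4*exp(-3*z**2)/3.
Step 1. Substitute u = z**2, turning ∫(-8*z*exp(-3*z**2)) dz into ∫(-4*exp(-3*u)) du: now ∫(-4*exp(-3*u)) du.
Step 2. Evaluate the standard form: now 4*exp(-3*u)/3.
Step 3. Substitute back u = z**2: now 4*exp(-3*z**2)/3.
Answer: 4*exp(-3*z**2)/3.


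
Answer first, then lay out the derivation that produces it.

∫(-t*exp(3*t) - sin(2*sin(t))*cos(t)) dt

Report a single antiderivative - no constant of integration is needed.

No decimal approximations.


The answer is -t*exp(3*t)/3 + exp(3*t)/9 + cos(2*sin(t))/2.
Step 1. Rewrite: now ∫(-t*exp(3*t)) dt + ∫(-sin(2*sin(t))*cos(t)) dt.
Step 2. Integrate ∫(-t*exp(3*t)) dt by parts with u = t, dv = (-exp(3*t)) dt, so v = -exp(3*t)/3: now -t*exp(3*t)/3 + ∫(-sin(2*sin(t))*cos(t)) dt + ∫(exp(3*t)/3) dt.
Step 3. Evaluate the standard form: now -t*exp(3*t)/3 + exp(3*t)/9 + ∫(-sin(2*sin(t))*cos(t)) dt.
Step 4. Substitute u = sin(t), turning ∫(-sin(2*sin(t))*cos(t)) dt into ∫(-sin(2*u)) du: now -t*exp(3*t)/3 + exp(3*t)/9 + ∫(-sin(2*u)) du.
Step 5. Evaluate the standard form: now -t*exp(3*t)/3 + exp(3*t)/9 + cos(2*u)/2.
Step 6. Substitute back u = sin(t): now -t*exp(3*t)/3 + exp(3*t)/9 + cos(2*sin(t))/2.
Answer: -t*exp(3*t)/3 + exp(3*t)/9 + cos(2*sin(t))/2.


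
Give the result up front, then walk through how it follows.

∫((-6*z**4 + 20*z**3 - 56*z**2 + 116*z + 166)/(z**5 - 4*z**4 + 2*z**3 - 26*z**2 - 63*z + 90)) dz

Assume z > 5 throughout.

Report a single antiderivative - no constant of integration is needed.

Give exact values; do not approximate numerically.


The answer is -2*log(z - 5) - 2*log(z - 1) - 2*log(z + 2) + 4*atan(z/3)/3.
Step 1. Decompose ∫((-6*z**4 + 20*z**3 - 56*z**2 + 116*z + 166)/(z**5 - 4*z**4 + 2*z**3 - 26*z**2 - 63*z + 90)) dz by partial fractions, (-6*z**4 + 20*z**3 - 56*z**2 + 116*z + 166)/(z**5 - 4*z**4 + 2*z**3 - 26*z**2 - 63*z + 90) = 4/(z**2 + 9) - 2/(z + 2) - 2/(z - 1) - 2/(z - 5): now ∫(-2/(z - 5)) dz + ∫(-2/(z - 1)) dz + ∫(-2/(z + 2)) dz + ∫(4/(z**2 + 9)) dz.
Step 2. Evaluate the standard form [assuming z > -2]: now -2*log(z + 2) + ∫(-2/(z - 5)) dz + ∫(-2/(z - 1)) dz + ∫(4/(z**2 + 9)) dz.
Step 3. Evaluate the standard form [assuming z > 5]: now -2*log(z - 5) - 2*log(z + 2) + ∫(-2/(z - 1)) dz + ∫(4/(z**2 + 9)) dz.
Step 4. Evaluate the standard form [assuming z > 1]: now -2*log(z - 5) - 2*log(z - 1) - 2*log(z + 2) + ∫(4/(z**2 + 9)) dz.
Step 5. Evaluate the standard form: now -2*log(z - 5) - 2*log(z - 1) - 2*log(z + 2) + 4*atan(z/3)/3.
Answer: -2*log(z - 5) - 2*log(z - 1) - 2*log(z + 2) + 4*atan(z/3)/3.


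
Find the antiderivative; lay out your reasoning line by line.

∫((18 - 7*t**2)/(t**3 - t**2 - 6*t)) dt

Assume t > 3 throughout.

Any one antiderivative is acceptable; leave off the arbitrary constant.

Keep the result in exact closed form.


Step 1. Decompose ∫((18 - 7*t**2)/(t**3 - t**2 - 6*t)) dt by partial fractions, (18 - 7*t**2)/(t**3 - t**2 - 6*t) = -1/(t + 2) - 3/(t - 3) - 3/t: now ∫(-3/t) dt + ∫(-3/(t - 3)) dt + ∫(-1/(t + 2)) dt.
Step 2. Evaluate the standard form [assuming t > 3]: now -3*log(t - 3) + ∫(-3/t) dt + ∫(-1/(t + 2)) dt.
Step 3. Evaluate the standard form [assuming t > -2]: now -3*log(t - 3) - log(t + 2) + ∫(-3/t) dt.
Step 4. Evaluate the standard form [assuming t > 0]: now -3*log(t) - 3*log(t - 3) - log(t + 2).
Answer: -3*log(t) - 3*log(t - 3) - log(t + 2).


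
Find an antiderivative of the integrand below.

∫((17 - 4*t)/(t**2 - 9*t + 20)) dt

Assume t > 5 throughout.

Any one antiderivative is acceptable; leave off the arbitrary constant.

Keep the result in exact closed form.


Answer: -3*log(t - 5) - log(t - 4).


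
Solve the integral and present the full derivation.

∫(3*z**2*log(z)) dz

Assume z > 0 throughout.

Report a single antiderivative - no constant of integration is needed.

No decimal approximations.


Step 1. Integrate ∫(3*z**2*log(z)) dz by parts with u = log(z), dv = (3*z**2) dz, so v = z**3 [assuming z > 0]: now z**3*log(z) + ∫(-z**2) dz.
Step 2. Evaluate the standard form: now z**3*log(z) - z**3/3.
Answer: z**3*log(z) - z**3/3.


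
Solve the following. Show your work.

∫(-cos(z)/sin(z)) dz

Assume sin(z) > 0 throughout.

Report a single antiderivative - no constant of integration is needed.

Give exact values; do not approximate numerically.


Step 1. Substitute u = sin(z), turning ∫(-cos(z)/sin(z)) dz into ∫(-1/u) du: now ∫(-1/u) du.
Step 2. Evaluate the standard form [assuming u > 0]: now -log(u).
Step 3. Substitute back u = sin(z): now -log(sin(z)).
Answer: -log(sin(z)).


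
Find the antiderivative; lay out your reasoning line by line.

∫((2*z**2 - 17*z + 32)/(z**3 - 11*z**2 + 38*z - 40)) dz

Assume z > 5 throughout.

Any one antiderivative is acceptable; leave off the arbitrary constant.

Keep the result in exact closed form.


Step 1. Decompose ∫((2*z**2 - 17*z + 32)/(z**3 - 11*z**2 + 38*z - 40)) dz by partial fractions, (2*z**2 - 17*z + 32)/(z**3 - 11*z**2 + 38*z - 40) = 1/(z - 2) + 2/(z - 4) - 1/(z - 5): now ∫(-1/(z - 5)) dz + ∫(2/(z - 4)) dz + ∫(1/(z - 2)) dz.
Step 2. Evaluate the standard form [assuming z > 5]: now -log(z - 5) + ∫(2/(z - 4)) dz + ∫(1/(z - 2)) dz.
Step 3. Evaluate the standard form [assuming z > 2]: now -log(z - 5) + log(z - 2) + ∫(2/(z - 4)) dz.
Step 4. Evaluate the standard form [assuming z > 4]: now -log(z - 5) + 2*log(z - 4) + log(z - 2).
Answer: -log(z - 5) + 2*log(z - 4) + log(z - 2).


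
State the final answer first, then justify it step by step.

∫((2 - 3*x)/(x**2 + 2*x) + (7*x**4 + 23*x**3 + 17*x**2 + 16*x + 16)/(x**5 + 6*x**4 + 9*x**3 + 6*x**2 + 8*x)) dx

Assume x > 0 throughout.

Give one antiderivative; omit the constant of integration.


The answer is 3*log(x) - 3*log(x + 2) + 4*log(x + 4) - atan(x).
Step 1. Rewrite: now ∫((2 - 3*x)/(x**2 + 2*x)) dx + ∫((7*x**4 + 23*x**3 + 17*x**2 + 16*x + 16)/(x**5 + 6*x**4 + 9*x**3 + 6*x**2 + 8*x)) dx.
Step 2. Decompose ∫((7*x**4 + 23*x**3 + 17*x**2 + 16*x + 16)/(x**5 + 6*x**4 + 9*x**3 + 6*x**2 + 8*x)) dx by partial fractions, (7*x**4 + 23*x**3 + 17*x**2 + 16*x + 16)/(x**5 + 6*x**4 + 9*x**3 + 6*x**2 + 8*x) = -1/(x**2 + 1) + 4/(x + 4) + 1/(x + 2) + 2/x: now ∫(2/x) dx + ∫((2 - 3*x)/(x**2 + 2*x)) dx + ∫(1/(x + 2)) dx + ∫(4/(x + 4)) dx + ∫(-1/(x**2 + 1)) dx.
Step 3. Evaluate the standard form [assuming x > 0]: now 2*log(x) + ∫((2 - 3*x)/(x**2 + 2*x)) dx + ∫(1/(x + 2)) dx + ∫(4/(x + 4)) dx + ∫(-1/(x**2 + 1)) dx.
Step 4. Evaluate the standard form [assuming x > -4]: now 2*log(x) + 4*log(x + 4) + ∫((2 - 3*x)/(x**2 + 2*x)) dx + ∫(1/(x + 2)) dx + ∫(-1/(x**2 + 1)) dx.
Step 5. Evaluate the standard form [assuming x > -2]: now 2*log(x) + log(x + 2) + 4*log(x + 4) + ∫((2 - 3*x)/(x**2 + 2*x)) dx + ∫(-1/(x**2 + 1)) dx.
Step 6. Evaluate the standard form: now 2*log(x) + log(x + 2) + 4*log(x + 4) - atan(x) + ∫((2 - 3*x)/(x**2 + 2*x)) dx.
Step 7. Decompose ∫((2 - 3*x)/(x**2 + 2*x)) dx by partial fractions, (2 - 3*x)/(x**2 + 2*x) = -4/(x + 2) + 1/x: now 2*log(x) + log(x + 2) + 4*log(x + 4) - atan(x) + ∫(1/x) dx + ∫(-4/(x + 2)) dx.
Step 8. Evaluate the standard form [assuming x > -2]: now 2*log(x) - 3*log(x + 2) + 4*log(x + 4) - atan(x) + ∫(1/x) dx.
Step 9. Evaluate the standard form [assuming x > 0]: now 3*log(x) - 3*log(x + 2) + 4*log(x + 4) - atan(x).
Answer: 3*log(x) - 3*log(x + 2) + 4*log(x + 4) - atan(x).


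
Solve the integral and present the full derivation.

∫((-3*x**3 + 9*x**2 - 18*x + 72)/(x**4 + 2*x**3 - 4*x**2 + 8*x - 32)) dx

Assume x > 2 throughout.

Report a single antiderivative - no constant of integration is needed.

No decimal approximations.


Step 1. Decompose ∫((-3*x**3 + 9*x**2 - 18*x + 72)/(x**4 + 2*x**3 - 4*x**2 + 8*x - 32)) dx by partial fractions, (-3*x**3 + 9*x**2 - 18*x + 72)/(x**4 + 2*x**3 - 4*x**2 + 8*x - 32) = -3/(x**2 + 4) - 4/(x + 4) + 1/(x - 2): now ∫(1/(x - 2)) dx + ∫(-4/(x + 4)) dx + ∫(-3/(x**2 + 4)) dx.
Step 2. Evaluate the standard form [assuming x > 2]: now log(x - 2) + ∫(-4/(x + 4)) dx + ∫(-3/(x**2 + 4)) dx.
Step 3. Evaluate the standard form [assuming x > -4]: now log(x - 2) - 4*log(x + 4) + ∫(-3/(x**2 + 4)) dx.
Step 4. Evaluate the standard form: now log(x - 2) - 4*log(x + 4) - 3*atan(x/2)/2.
Answer: log(x - 2) - 4*log(x + 4) - 3*atan(x/2)/2.


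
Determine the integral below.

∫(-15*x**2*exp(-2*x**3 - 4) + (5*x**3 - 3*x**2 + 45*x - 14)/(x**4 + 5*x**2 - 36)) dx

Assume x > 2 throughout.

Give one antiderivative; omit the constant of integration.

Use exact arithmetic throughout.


Answer: 5*exp(-2*x**3 - 4)/2 + 2*log(x - 2) + 3*log(x + 2) - atan(x/3)/3.


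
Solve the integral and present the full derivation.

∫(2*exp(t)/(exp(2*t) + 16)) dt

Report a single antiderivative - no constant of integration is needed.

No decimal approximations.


Step 1. Substitute u = exp(t), turning ∫(2*exp(t)/(exp(2*t) + 16)) dt into ∫(2/(u**2 + 16)) du: now ∫(2/(u**2 + 16)) du.
Step 2. Evaluate the standard form: now atan(u/4)/2.
Step 3. Substitute back u = exp(t): now atan(exp(t)/4)/2.
Answer: atan(exp(t)/4)/2.


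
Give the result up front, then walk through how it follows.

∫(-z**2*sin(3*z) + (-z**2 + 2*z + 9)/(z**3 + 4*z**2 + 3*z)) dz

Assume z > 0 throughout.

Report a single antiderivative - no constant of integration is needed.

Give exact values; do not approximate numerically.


The answer is z**2*cos(3*z)/3 - 2*z*sin(3*z)/9 + 3*log(z) - 3*log(z + 1) - log(z + 3) - 2*cos(3*z)/27.
Step 1. Rewrite: now ∫(-z**2*sin(3*z)) dz + ∫((-z**2 + 2*z + 9)/(z**3 + 4*z**2 + 3*z)) dz.
Step 2. Decompose ∫((-z**2 + 2*z + 9)/(z**3 + 4*z**2 + 3*z)) dz by partial fractions, (-z**2 + 2*z + 9)/(z**3 + 4*z**2 + 3*z) = -1/(z + 3) - 3/(z + 1) + 3/z: now ∫(3/z) dz + ∫(-z**2*sin(3*z)) dz + ∫(-3/(z + 1)) dz + ∫(-1/(z + 3)) dz.
Step 3. Evaluate the standard form [assuming z > -3]: now -log(z + 3) + ∫(3/z) dz + ∫(-z**2*sin(3*z)) dz + ∫(-3/(z + 1)) dz.
Step 4. Evaluate the standard form [assuming z > -1]: now -3*log(z + 1) - log(z + 3) + ∫(3/z) dz + ∫(-z**2*sin(3*z)) dz.
Step 5. Evaluate the standard form [assuming z > 0]: now 3*log(z) - 3*log(z + 1) - log(z + 3) + ∫(-z**2*sin(3*z)) dz.
Step 6. Integrate ∫(-z**2*sin(3*z)) dz by parts with u = z**2, dv = (-sin(3*z)) dz, so v = cos(3*z)/3: now z**2*cos(3*z)/3 + 3*log(z) - 3*log(z + 1) - log(z + 3) + ∫(-2*z*cos(3*z)/3) dz.
Step 7. Integrate ∫(-2*z*cos(3*z)/3) dz by parts with u = z, dv = (-2*cos(3*z)/3) dz, so v = -2*sin(3*z)/9: now z**2*cos(3*z)/3 - 2*z*sin(3*z)/9 + 3*log(z) - 3*log(z + 1) - log(z + 3) + ∫(2*sin(3*z)/9) dz.
Step 8. Evaluate the standard form: now z**2*cos(3*z)/3 - 2*z*sin(3*z)/9 + 3*log(z) - 3*log(z + 1) - log(z + 3) - 2*cos(3*z)/27.
Answer: z**2*cos(3*z)/3 - 2*z*sin(3*z)/9 + 3*log(z) - 3*log(z + 1) - log(z + 3) - 2*cos(3*z)/27.


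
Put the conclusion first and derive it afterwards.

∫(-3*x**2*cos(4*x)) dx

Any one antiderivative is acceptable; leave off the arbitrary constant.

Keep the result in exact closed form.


The answer is -3*x**2*sin(4*x)/4 - 3*x*cos(4*x)/8 + 3*sin(4*x)/32.
Step 1. Integrate ∫(-3*x**2*cos(4*x)) dx by parts with u = x**2, dv = (-3*cos(4*x)) dx, so v = -3*sin(4*x)/4: now -3*x**2*sin(4*x)/4 + ∫(3*x*sin(4*x)/2) dx.
Step 2. Integrate ∫(3*x*sin(4*x)/2) dx by parts with u = x, dv = (3*sin(4*x)/2) dx, so v = -3*cos(4*x)/8: now -3*x**2*sin(4*x)/4 - 3*x*cos(4*x)/8 + ∫(3*cos(4*x)/8) dx.
Step 3. Evaluate the standard form: now -3*x**2*sin(4*x)/4 - 3*x*cos(4*x)/8 + 3*sin(4*x)/32.
Answer: -3*x**2*sin(4*x)/4 - 3*x*cos(4*x)/8 + 3*sin(4*x)/32.


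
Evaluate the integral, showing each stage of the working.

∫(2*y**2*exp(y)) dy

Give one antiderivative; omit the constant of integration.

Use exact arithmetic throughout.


Step 1. Integrate ∫(2*y**2*exp(y)) dy by parts with u = y**2, dv = (2*exp(y)) dy, so v = 2*exp(y): now 2*y**2*exp(y) + ∫(-4*y*exp(y)) dy.
Step 2. Integrate ∫(-4*y*exp(y)) dy by parts with u = y, dv = (-4*exp(y)) dy, so v = -4*exp(y): now 2*y**2*exp(y) - 4*y*exp(y) + ∫(4*exp(y)) dy.
Step 3. Evaluate the standard form: now 2*y**2*exp(y) - 4*y*exp(y) + 4*exp(y).
Answer: 2*y**2*exp(y) - 4*y*exp(y) + 4*exp(y).


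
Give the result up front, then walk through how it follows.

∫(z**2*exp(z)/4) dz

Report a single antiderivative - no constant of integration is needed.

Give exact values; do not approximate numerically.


The answer is z**2*exp(z)/4 - z*exp(z)/2 + exp(z)/2.
Step 1. Integrate ∫(z**2*exp(z)/4) dz by parts with u = z**2, dv = (exp(z)/4) dz, so v = exp(z)/4: now z**2*exp(z)/4 + ∫(-z*exp(z)/2) dz.
Step 2. Integrate ∫(-z*exp(z)/2) dz by parts with u = z, dv = (-exp(z)/2) dz, so v = -exp(z)/2: now z**2*exp(z)/4 - z*exp(z)/2 + ∫(exp(z)/2) dz.
Step 3. Evaluate the standard form: now z**2*exp(z)/4 - z*exp(z)/2 + exp(z)/2.
Answer: z**2*exp(z)/4 - z*exp(z)/2 + exp(z)/2.


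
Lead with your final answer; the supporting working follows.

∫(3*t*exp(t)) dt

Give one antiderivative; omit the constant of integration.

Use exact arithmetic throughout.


The answer is 3*t*exp(t) - 3*exp(t).
Step 1. Integrate ∫(3*t*exp(t)) dt by parts with u = t, dv = (3*exp(t)) dt, so v = 3*exp(t): now 3*t*exp(t) + ∫(-3*exp(t)) dt.
Step 2. Evaluate the standard form: now 3*t*exp(t) - 3*exp(t).
Answer: 3*t*exp(t) - 3*exp(t).


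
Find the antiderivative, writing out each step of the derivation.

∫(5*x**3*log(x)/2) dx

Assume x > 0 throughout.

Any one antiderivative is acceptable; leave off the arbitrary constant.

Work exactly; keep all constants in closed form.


Step 1. Integrate ∫(5*x**3*log(x)/2) dx by parts with u = log(x), dv = (5*x**3/2) dx, so v = 5*x**4/8 [assuming x > 0]: now 5*x**4*log(x)/8 + ∫(-5*x**3/8) dx.
Step 2. Evaluate the standard form: now 5*x**4*log(x)/8 - 5*x**4/32.
Answer: 5*x**4*log(x)/8 - 5*x**4/32.


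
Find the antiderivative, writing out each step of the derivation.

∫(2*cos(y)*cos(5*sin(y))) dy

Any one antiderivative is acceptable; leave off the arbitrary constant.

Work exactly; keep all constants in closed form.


Step 1. Substitute u = sin(y), turning ∫(2*cos(y)*cos(5*sin(y))) dy into ∫(2*cos(5*u)) du: now ∫(2*cos(5*u)) du.
Step 2. Evaluate the standard form: now 2*sin(5*u)/5.
Step 3. Substitute back u = sin(y): now 2*sin(5*sin(y))/5.
Answer: 2*sin(5*sin(y))/5.


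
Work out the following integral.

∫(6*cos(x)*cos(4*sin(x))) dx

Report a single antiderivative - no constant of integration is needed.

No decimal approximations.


Answer: 3*sin(4*sin(x))/2.


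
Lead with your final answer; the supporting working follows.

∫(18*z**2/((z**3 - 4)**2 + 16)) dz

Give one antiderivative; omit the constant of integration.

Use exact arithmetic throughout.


The answer is 3*atan(z**3/4 - 1)/2.
Step 1. Substitute u = z**3 - 4, turning ∫(18*z**2/((z**3 - 4)**2 + 16)) dz into ∫(6/(u**2 + 16)) du: now ∫(6/(u**2 + 16)) du.
Step 2. Evaluate the standard form: now 3*atan(u/4)/2.
Step 3. Substitute back u = z**3 - 4: now 3*atan(z**3/4 - 1)/2.
Answer: 3*atan(z**3/4 - 1)/2.


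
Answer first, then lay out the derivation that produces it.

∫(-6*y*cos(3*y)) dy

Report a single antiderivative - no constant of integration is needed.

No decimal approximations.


The answer is -2*y*sin(3*y) - 2*cos(3*y)/3.
Step 1. Integrate ∫(-6*y*cos(3*y)) dy by parts with u = y, dv = (-6*cos(3*y)) dy, so v = -2*sin(3*y): now -2*y*sin(3*y) + ∫(2*sin(3*y)) dy.
Step 2. Evaluate the standard form: now -2*y*sin(3*y) - 2*cos(3*y)/3.
Answer: -2*y*sin(3*y) - 2*cos(3*y)/3.


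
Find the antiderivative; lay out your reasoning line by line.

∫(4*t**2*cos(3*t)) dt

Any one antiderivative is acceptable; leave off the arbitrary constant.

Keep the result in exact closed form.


Step 1. Integrate ∫(4*t**2*cos(3*t)) dt by parts with u = t**2, dv = (4*cos(3*t)) dt, so v = 4*sin(3*t)/3: now 4*t**2*sin(3*t)/3 + ∫(-8*t*sin(3*t)/3) dt.
Step 2. Integrate ∫(-8*t*sin(3*t)/3) dt by parts with u = t, dv = (-8*sin(3*t)/3) dt, so v = 8*cos(3*t)/9: now 4*t**2*sin(3*t)/3 + 8*t*cos(3*t)/9 + ∫(-8*cos(3*t)/9) dt.
Step 3. Evaluate the standard form: now 4*t**2*sin(3*t)/3 + 8*t*cos(3*t)/9 - 8*sin(3*t)/27.
Answer: 4*t**2*sin(3*t)/3 + 8*t*cos(3*t)/9 - 8*sin(3*t)/27.


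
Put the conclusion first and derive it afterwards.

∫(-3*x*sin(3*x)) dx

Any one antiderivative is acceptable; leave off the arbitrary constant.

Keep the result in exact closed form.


The answer is x*cos(3*x) - sin(3*x)/3.
Step 1. Integrate ∫(-3*x*sin(3*x)) dx by parts with u = x, dv = (-3*sin(3*x)) dx, so v = cos(3*x): now x*cos(3*x) + ∫(-cos(3*x)) dx.
Step 2. Evaluate the standard form: now x*cos(3*x) - sin(3*x)/3.
Answer: x*cos(3*x) - sin(3*x)/3.


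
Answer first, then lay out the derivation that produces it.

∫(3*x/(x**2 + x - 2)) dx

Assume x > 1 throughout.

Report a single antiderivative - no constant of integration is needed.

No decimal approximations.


The answer is log(x - 1) + 2*log(x + 2).
Step 1. Decompose ∫(3*x/(x**2 + x - 2)) dx by partial fractions, 3*x/(x**2 + x - 2) = 2/(x + 2) + 1/(x - 1): now ∫(1/(x - 1)) dx + ∫(2/(x + 2)) dx.
Step 2. Evaluate the standard form [assuming x > -2]: now 2*log(x + 2) + ∫(1/(x - 1)) dx.
Step 3. Evaluate the standard form [assuming x > 1]: now log(x - 1) + 2*log(x + 2).
Answer: log(x - 1) + 2*log(x + 2).


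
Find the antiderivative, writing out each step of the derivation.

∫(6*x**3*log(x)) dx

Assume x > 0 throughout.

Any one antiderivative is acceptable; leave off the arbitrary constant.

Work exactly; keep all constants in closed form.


Step 1. Integrate ∫(6*x**3*log(x)) dx by parts with u = log(x), dv = (6*x**3) dx, so v = 3*x**4/2 [assuming x > 0]: now 3*x**4*log(x)/2 + ∫(-3*x**3/2) dx.
Step 2. Evaluate the standard form: now 3*x**4*log(x)/2 - 3*x**4/8.
Answer: 3*x**4*log(x)/2 - 3*x**4/8.


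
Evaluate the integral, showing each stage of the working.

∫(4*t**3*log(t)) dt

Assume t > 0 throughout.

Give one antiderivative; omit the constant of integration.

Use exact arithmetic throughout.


Step 1. Integrate ∫(4*t**3*log(t)) dt by parts with u = log(t), dv = (4*t**3) dt, so v = t**4 [assuming t > 0]: now t**4*log(t) + ∫(-t**3) dt.
Step 2. Evaluate the standard form: now t**4*log(t) - t**4/4.
Answer: t**4*log(t) - t**4/4.


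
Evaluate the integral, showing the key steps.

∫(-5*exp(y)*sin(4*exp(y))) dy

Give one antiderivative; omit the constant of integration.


Step 1. Substitute u = exp(y), turning ∫(-5*exp(y)*sin(4*exp(y))) dy into ∫(-5*sin(4*u)) du: now ∫(-5*sin(4*u)) du.
Step 2. Evaluate the standard form: now 5*cos(4*u)/4.
Step 3. Substitute back u = exp(y): now 5*cos(4*exp(y))/4.
Answer: 5*cos(4*exp(y))/4.


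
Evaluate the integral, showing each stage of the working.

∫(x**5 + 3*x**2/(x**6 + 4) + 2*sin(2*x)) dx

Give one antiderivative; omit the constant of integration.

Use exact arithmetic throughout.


Step 1. Rewrite: now ∫(x**5) dx + ∫(3*x**2/(x**6 + 4)) dx + ∫(2*sin(2*x)) dx.
Step 2. Evaluate the standard form: now x**6/6 + ∫(3*x**2/(x**6 + 4)) dx + ∫(2*sin(2*x)) dx.
Step 3. Substitute u = x**3, turning ∫(3*x**2/(x**6 + 4)) dx into ∫(1/(u**2 + 4)) du: now x**6/6 + ∫(1/(u**2 + 4)) du + ∫(2*sin(2*x)) dx.
Step 4. Evaluate the standard form: now x**6/6 + atan(u/2)/2 + ∫(2*sin(2*x)) dx.
Step 5. Substitute back u = x**3: now x**6/6 + atan(x**3/2)/2 + ∫(2*sin(2*x)) dx.
Step 6. Evaluate the standard form: now x**6/6 - cos(2*x) + atan(x**3/2)/2.
Answer: x**6/6 - cos(2*x) + atan(x**3/2)/2.


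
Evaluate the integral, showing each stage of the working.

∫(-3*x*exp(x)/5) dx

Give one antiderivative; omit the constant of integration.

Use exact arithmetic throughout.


Step 1. Integrate ∫(-3*x*exp(x)/5) dx by parts with u = x, dv = (-3*exp(x)/5) dx, so v = -3*exp(x)/5: now -3*x*exp(x)/5 + ∫(3*exp(x)/5) dx.
Step 2. Evaluate the standard form: now -3*x*exp(x)/5 + 3*exp(x)/5.
Answer: -3*x*exp(x)/5 + 3*exp(x)/5.


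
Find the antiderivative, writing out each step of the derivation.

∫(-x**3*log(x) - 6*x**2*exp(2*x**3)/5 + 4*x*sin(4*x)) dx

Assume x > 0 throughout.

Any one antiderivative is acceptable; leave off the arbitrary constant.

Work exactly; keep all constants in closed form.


Step 1. Rewrite: now ∫(4*x*sin(4*x)) dx + ∫(-6*x**2*exp(2*x**3)/5) dx + ∫(-x**3*log(x)) dx.
Step 2. Integrate ∫(-x**3*log(x)) dx by parts with u = log(x), dv = (-x**3) dx, so v = -x**4/4 [assuming x > 0]: now -x**4*log(x)/4 + ∫(x**3/4) dx + ∫(4*x*sin(4*x)) dx + ∫(-6*x**2*exp(2*x**3)/5) dx.
Step 3. Evaluate the standard form: now -x**4*log(x)/4 + x**4/16 + ∫(4*x*sin(4*x)) dx + ∫(-6*x**2*exp(2*x**3)/5) dx.
Step 4. Substitute u = x**3, turning ∫(-6*x**2*exp(2*x**3)/5) dx into ∫(-2*exp(2*u)/5) du: now -x**4*log(x)/4 + x**4/16 + ∫(4*x*sin(4*x)) dx + ∫(-2*exp(2*u)/5) du.
Step 5. Evaluate the standard form: now -x**4*log(x)/4 + x**4/16 - exp(2*u)/5 + ∫(4*x*sin(4*x)) dx.
Step 6. Substitute back u = x**3: now -x**4*log(x)/4 + x**4/16 - exp(2*x**3)/5 + ∫(4*x*sin(4*x)) dx.
Step 7. Integrate ∫(4*x*sin(4*x)) dx by parts with u = x, dv = (4*sin(4*x)) dx, so v = -cos(4*x): now -x**4*log(x)/4 + x**4/16 - x*cos(4*x) - exp(2*x**3)/5 + ∫(cos(4*x)) dx.
Step 8. Evaluate the standard form: now -x**4*log(x)/4 + x**4/16 - x*cos(4*x) - exp(2*x**3)/5 + sin(4*x)/4.
Answer: -x**4*log(x)/4 + x**4/16 - x*cos(4*x) - exp(2*x**3)/5 + sin(4*x)/4.


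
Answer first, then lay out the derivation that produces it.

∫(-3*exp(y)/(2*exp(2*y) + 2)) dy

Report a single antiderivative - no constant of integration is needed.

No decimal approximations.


The answer is -3*atan(exp(y))/2.
Step 1. Substitute u = exp(y), turning ∫(-3*exp(y)/(2*exp(2*y) + 2)) dy into ∫(-3/(2*(u**2 + 1))) du: now ∫(-3/(2*(u**2 + 1))) du.
Step 2. Evaluate the standard form: now -3*atan(u)/2.
Step 3. Substitute back u = exp(y): now -3*atan(exp(y))/2.
Answer: -3*atan(exp(y))/2.


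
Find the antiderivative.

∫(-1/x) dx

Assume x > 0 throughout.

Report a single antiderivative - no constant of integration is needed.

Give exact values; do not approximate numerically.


Answer: -log(x).


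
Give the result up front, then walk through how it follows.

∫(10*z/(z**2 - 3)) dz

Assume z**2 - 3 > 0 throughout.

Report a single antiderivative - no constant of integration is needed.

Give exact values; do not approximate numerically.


The answer is 5*log(z**2 - 3).
Step 1. Substitute u = z**2 - 3, turning ∫(10*z/(z**2 - 3)) dz into ∫(5/u) du: now ∫(5/u) du.
Step 2. Evaluate the standard form [assuming u > 0]: now 5*log(u).
Step 3. Substitute back u = z**2 - 3: now 5*log(z**2 - 3).
Answer: 5*log(z**2 - 3).


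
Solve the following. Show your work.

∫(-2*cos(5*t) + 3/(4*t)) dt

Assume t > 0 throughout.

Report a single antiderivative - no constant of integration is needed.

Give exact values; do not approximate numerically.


Step 1. Rewrite: now ∫(3/(4*t)) dt + ∫(-2*cos(5*t)) dt.
Step 2. Evaluate the standard form: now -2*sin(5*t)/5 + ∫(3/(4*t)) dt.
Step 3. Evaluate the standard form [assuming t > 0]: now 3*log(t)/4 - 2*sin(5*t)/5.
Answer: 3*log(t)/4 - 2*sin(5*t)/5.


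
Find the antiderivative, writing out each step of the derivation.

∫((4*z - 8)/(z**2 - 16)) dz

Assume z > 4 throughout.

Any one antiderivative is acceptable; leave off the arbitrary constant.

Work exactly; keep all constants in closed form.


Step 1. Decompose ∫((4*z - 8)/(z**2 - 16)) dz by partial fractions, (4*z - 8)/(z**2 - 16) = 3/(z + 4) + 1/(z - 4): now ∫(1/(z - 4)) dz + ∫(3/(z + 4)) dz.
Step 2. Evaluate the standard form [assuming z > 4]: now log(z - 4) + ∫(3/(z + 4)) dz.
Step 3. Evaluate the standard form [assuming z > -4]: now log(z - 4) + 3*log(z + 4).
Answer: log(z - 4) + 3*log(z + 4).


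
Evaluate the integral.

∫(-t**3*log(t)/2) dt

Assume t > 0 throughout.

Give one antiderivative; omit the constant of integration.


Answer: -t**4*log(t)/8 + t**4/32.
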